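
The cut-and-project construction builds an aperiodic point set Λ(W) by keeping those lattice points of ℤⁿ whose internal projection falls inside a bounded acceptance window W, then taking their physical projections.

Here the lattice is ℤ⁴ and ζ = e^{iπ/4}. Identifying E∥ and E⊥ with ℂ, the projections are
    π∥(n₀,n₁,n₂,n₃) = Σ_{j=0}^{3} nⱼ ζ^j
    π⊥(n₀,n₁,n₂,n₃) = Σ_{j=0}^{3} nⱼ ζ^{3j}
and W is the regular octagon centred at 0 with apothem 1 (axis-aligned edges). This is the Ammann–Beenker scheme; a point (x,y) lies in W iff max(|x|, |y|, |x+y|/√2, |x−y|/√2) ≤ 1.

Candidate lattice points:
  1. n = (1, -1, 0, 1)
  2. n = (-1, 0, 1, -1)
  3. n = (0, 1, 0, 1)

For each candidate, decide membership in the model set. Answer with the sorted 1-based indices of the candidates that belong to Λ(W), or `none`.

π⊥(n) = n₀ + n₁ζ³ + n₂ζ⁶ + n₃ζ⁹ where ζ = e^{iπ/4}.
#1 (1, -1, 0, 1): internal (2.41421, 0.00000); octagon support 2.41421 vs apothem 1 → ∉ W
#2 (-1, 0, 1, -1): internal (-1.70711, -1.70711); octagon support 2.41421 vs apothem 1 → ∉ W
#3 (0, 1, 0, 1): internal (0.00000, 1.41421); octagon support 1.41421 vs apothem 1 → ∉ W

none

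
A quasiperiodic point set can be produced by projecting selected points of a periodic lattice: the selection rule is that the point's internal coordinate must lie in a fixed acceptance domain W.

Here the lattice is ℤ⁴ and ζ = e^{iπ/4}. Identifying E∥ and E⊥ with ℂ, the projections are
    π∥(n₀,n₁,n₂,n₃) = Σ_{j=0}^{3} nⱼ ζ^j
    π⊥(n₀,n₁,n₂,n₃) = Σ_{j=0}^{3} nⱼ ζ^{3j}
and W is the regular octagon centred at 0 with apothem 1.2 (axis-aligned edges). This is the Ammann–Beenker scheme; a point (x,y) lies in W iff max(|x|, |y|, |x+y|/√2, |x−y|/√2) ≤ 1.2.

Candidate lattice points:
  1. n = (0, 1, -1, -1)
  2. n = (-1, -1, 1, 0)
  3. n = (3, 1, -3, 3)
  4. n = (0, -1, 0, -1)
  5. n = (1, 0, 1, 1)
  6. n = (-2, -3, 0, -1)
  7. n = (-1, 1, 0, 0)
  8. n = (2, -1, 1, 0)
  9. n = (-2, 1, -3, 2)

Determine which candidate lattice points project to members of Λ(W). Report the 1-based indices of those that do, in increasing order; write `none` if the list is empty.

none

Internal map: ζ^{3j} for j=0..3 gives (1,0), (−√2/2,√2/2), (0,−1), (√2/2,√2/2).
candidate 1: n = (0, 1, -1, -1) → π⊥ ≈ (-1.4142, +1.0000); max(|x|,|y|,|x±y|/√2) = 1.7071 > 1.2 ⇒ ∉ W
candidate 2: n = (-1, -1, 1, 0) → π⊥ ≈ (-0.2929, -1.7071); max(|x|,|y|,|x±y|/√2) = 1.7071 > 1.2 ⇒ ∉ W
candidate 3: n = (3, 1, -3, 3) → π⊥ ≈ (+4.4142, +5.8284); max(|x|,|y|,|x±y|/√2) = 7.2426 > 1.2 ⇒ ∉ W
candidate 4: n = (0, -1, 0, -1) → π⊥ ≈ (+0.0000, -1.4142); max(|x|,|y|,|x±y|/√2) = 1.4142 > 1.2 ⇒ ∉ W
candidate 5: n = (1, 0, 1, 1) → π⊥ ≈ (+1.7071, -0.2929); max(|x|,|y|,|x±y|/√2) = 1.7071 > 1.2 ⇒ ∉ W
candidate 6: n = (-2, -3, 0, -1) → π⊥ ≈ (-0.5858, -2.8284); max(|x|,|y|,|x±y|/√2) = 2.8284 > 1.2 ⇒ ∉ W
candidate 7: n = (-1, 1, 0, 0) → π⊥ ≈ (-1.7071, +0.7071); max(|x|,|y|,|x±y|/√2) = 1.7071 > 1.2 ⇒ ∉ W
candidate 8: n = (2, -1, 1, 0) → π⊥ ≈ (+2.7071, -1.7071); max(|x|,|y|,|x±y|/√2) = 3.1213 > 1.2 ⇒ ∉ W
candidate 9: n = (-2, 1, -3, 2) → π⊥ ≈ (-1.2929, +5.1213); max(|x|,|y|,|x±y|/√2) = 5.1213 > 1.2 ⇒ ∉ W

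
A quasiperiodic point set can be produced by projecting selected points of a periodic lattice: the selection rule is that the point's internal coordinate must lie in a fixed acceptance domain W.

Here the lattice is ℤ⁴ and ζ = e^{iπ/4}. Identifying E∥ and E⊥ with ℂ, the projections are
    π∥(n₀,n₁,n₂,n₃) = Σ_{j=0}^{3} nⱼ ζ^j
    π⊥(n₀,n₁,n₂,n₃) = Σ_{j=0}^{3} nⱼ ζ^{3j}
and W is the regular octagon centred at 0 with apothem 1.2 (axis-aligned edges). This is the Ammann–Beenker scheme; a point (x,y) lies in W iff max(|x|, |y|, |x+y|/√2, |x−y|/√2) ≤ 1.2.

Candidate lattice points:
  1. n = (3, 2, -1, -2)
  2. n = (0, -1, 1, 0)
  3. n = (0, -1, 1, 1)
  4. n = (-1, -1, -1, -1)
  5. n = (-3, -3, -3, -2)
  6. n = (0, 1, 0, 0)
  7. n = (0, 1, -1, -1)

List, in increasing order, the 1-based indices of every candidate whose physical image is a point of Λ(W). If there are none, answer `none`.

Internal map: ζ^{3j} for j=0..3 gives (1,0), (−√2/2,√2/2), (0,−1), (√2/2,√2/2).
candidate 1: n = (3, 2, -1, -2) → π⊥ ≈ (+0.171573, +1.000000); max(|x|,|y|,|x±y|/√2) = 1.000000 ≤ 1.2 ⇒ ∈ W
candidate 2: n = (0, -1, 1, 0) → π⊥ ≈ (+0.707107, -1.707107); max(|x|,|y|,|x±y|/√2) = 1.707107 > 1.2 ⇒ ∉ W
candidate 3: n = (0, -1, 1, 1) → π⊥ ≈ (+1.414214, -1.000000); max(|x|,|y|,|x±y|/√2) = 1.707107 > 1.2 ⇒ ∉ W
candidate 4: n = (-1, -1, -1, -1) → π⊥ ≈ (-1.000000, -0.414214); max(|x|,|y|,|x±y|/√2) = 1.000000 ≤ 1.2 ⇒ ∈ W
candidate 5: n = (-3, -3, -3, -2) → π⊥ ≈ (-2.292893, -0.535534); max(|x|,|y|,|x±y|/√2) = 2.292893 > 1.2 ⇒ ∉ W
candidate 6: n = (0, 1, 0, 0) → π⊥ ≈ (-0.707107, +0.707107); max(|x|,|y|,|x±y|/√2) = 1.000000 ≤ 1.2 ⇒ ∈ W
candidate 7: n = (0, 1, -1, -1) → π⊥ ≈ (-1.414214, +1.000000); max(|x|,|y|,|x±y|/√2) = 1.707107 > 1.2 ⇒ ∉ W

1, 4, 6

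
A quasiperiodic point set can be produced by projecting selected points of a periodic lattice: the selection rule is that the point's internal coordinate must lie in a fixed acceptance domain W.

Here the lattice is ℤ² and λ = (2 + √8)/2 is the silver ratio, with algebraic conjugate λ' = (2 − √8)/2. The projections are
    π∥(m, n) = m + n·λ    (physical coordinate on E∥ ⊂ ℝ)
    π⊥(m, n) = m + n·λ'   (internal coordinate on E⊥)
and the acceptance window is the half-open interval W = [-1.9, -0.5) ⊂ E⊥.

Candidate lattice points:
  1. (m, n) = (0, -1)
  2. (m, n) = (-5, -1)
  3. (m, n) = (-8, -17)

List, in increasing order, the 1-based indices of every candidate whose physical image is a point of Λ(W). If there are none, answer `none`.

λ' = (2−√8)/2 ≈ -0.414214.
[1] lift (0,-1): star map gives 0.414214; window check -1.9 ≤ 0.414214 < -0.5 is false → out
[2] lift (-5,-1): star map gives -4.585786; window check -1.9 ≤ -4.585786 < -0.5 is false → out
[3] lift (-8,-17): star map gives -0.958369; window check -1.9 ≤ -0.958369 < -0.5 is true → IN Λ

3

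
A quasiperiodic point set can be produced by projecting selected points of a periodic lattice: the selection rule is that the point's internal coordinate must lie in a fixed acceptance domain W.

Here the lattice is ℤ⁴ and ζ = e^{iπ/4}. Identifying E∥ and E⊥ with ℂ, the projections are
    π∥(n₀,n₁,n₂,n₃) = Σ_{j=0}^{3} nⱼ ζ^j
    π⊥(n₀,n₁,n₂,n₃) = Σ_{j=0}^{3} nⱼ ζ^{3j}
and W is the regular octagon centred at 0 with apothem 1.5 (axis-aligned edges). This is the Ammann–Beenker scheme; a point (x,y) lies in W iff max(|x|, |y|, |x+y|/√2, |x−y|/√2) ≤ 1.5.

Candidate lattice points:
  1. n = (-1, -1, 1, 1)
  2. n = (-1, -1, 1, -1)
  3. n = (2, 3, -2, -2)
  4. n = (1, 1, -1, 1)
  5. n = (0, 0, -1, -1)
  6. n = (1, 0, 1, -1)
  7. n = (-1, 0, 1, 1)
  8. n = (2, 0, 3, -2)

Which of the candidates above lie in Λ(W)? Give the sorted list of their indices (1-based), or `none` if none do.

1, 5, 7

With ζ = e^{iπ/4} the internal vectors are ζ^0,ζ^3,ζ^6,ζ^9.
candidate 1: n = (-1, -1, 1, 1) → π⊥ ≈ (+0.41421, -1.00000); max(|x|,|y|,|x±y|/√2) = 1.00000 ≤ 1.5 ⇒ ∈ W
candidate 2: n = (-1, -1, 1, -1) → π⊥ ≈ (-1.00000, -2.41421); max(|x|,|y|,|x±y|/√2) = 2.41421 > 1.5 ⇒ ∉ W
candidate 3: n = (2, 3, -2, -2) → π⊥ ≈ (-1.53553, +2.70711); max(|x|,|y|,|x±y|/√2) = 3.00000 > 1.5 ⇒ ∉ W
candidate 4: n = (1, 1, -1, 1) → π⊥ ≈ (+1.00000, +2.41421); max(|x|,|y|,|x±y|/√2) = 2.41421 > 1.5 ⇒ ∉ W
candidate 5: n = (0, 0, -1, -1) → π⊥ ≈ (-0.70711, +0.29289); max(|x|,|y|,|x±y|/√2) = 0.70711 ≤ 1.5 ⇒ ∈ W
candidate 6: n = (1, 0, 1, -1) → π⊥ ≈ (+0.29289, -1.70711); max(|x|,|y|,|x±y|/√2) = 1.70711 > 1.5 ⇒ ∉ W
candidate 7: n = (-1, 0, 1, 1) → π⊥ ≈ (-0.29289, -0.29289); max(|x|,|y|,|x±y|/√2) = 0.41421 ≤ 1.5 ⇒ ∈ W
candidate 8: n = (2, 0, 3, -2) → π⊥ ≈ (+0.58579, -4.41421); max(|x|,|y|,|x±y|/√2) = 4.41421 > 1.5 ⇒ ∉ W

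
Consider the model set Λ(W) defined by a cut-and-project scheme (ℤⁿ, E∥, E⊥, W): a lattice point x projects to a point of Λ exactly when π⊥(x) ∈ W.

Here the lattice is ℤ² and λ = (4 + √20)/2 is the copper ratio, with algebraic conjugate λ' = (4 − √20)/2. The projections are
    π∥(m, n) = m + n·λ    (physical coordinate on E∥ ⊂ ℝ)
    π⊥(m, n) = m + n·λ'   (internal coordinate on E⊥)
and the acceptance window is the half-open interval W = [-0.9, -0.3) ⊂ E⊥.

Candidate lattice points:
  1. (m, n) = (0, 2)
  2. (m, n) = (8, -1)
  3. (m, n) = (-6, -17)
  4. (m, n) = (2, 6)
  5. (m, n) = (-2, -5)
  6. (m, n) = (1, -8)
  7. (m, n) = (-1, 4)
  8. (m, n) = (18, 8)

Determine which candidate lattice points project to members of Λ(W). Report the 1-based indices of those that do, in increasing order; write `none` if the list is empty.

1, 5

Compute λ' = (4−√20)/2 = -0.23607, so π⊥(m,n) = m -0.23607·n.
[1] lift (0,2): star map gives -0.47214; window check -0.9 ≤ -0.47214 < -0.3 is true → IN Λ
[2] lift (8,-1): star map gives 8.23607; window check -0.9 ≤ 8.23607 < -0.3 is false → out
[3] lift (-6,-17): star map gives -1.98684; window check -0.9 ≤ -1.98684 < -0.3 is false → out
[4] lift (2,6): star map gives 0.58359; window check -0.9 ≤ 0.58359 < -0.3 is false → out
[5] lift (-2,-5): star map gives -0.81966; window check -0.9 ≤ -0.81966 < -0.3 is true → IN Λ
[6] lift (1,-8): star map gives 2.88854; window check -0.9 ≤ 2.88854 < -0.3 is false → out
[7] lift (-1,4): star map gives -1.94427; window check -0.9 ≤ -1.94427 < -0.3 is false → out
[8] lift (18,8): star map gives 16.11146; window check -0.9 ≤ 16.11146 < -0.3 is false → out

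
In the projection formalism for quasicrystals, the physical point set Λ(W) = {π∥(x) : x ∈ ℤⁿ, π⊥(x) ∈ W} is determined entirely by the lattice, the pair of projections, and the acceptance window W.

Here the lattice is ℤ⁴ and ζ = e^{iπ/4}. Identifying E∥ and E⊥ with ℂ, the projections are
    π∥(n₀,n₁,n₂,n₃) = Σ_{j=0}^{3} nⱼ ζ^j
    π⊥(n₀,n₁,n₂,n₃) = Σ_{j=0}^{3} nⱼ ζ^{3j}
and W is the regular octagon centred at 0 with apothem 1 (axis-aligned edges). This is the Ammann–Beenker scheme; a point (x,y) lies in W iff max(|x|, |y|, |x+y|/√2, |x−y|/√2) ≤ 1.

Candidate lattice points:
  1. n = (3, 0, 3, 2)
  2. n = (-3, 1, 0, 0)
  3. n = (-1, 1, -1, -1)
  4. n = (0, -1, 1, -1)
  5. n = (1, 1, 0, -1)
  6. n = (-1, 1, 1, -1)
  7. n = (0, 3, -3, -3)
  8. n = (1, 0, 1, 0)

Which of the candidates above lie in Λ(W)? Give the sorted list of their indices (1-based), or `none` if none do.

5

π⊥(n) = n₀ + n₁ζ³ + n₂ζ⁶ + n₃ζ⁹ where ζ = e^{iπ/4}.
candidate 1: n = (3, 0, 3, 2) → π⊥ ≈ (+4.4142, -1.5858); max(|x|,|y|,|x±y|/√2) = 4.4142 > 1 ⇒ ∉ W
candidate 2: n = (-3, 1, 0, 0) → π⊥ ≈ (-3.7071, +0.7071); max(|x|,|y|,|x±y|/√2) = 3.7071 > 1 ⇒ ∉ W
candidate 3: n = (-1, 1, -1, -1) → π⊥ ≈ (-2.4142, +1.0000); max(|x|,|y|,|x±y|/√2) = 2.4142 > 1 ⇒ ∉ W
candidate 4: n = (0, -1, 1, -1) → π⊥ ≈ (+0.0000, -2.4142); max(|x|,|y|,|x±y|/√2) = 2.4142 > 1 ⇒ ∉ W
candidate 5: n = (1, 1, 0, -1) → π⊥ ≈ (-0.4142, +0.0000); max(|x|,|y|,|x±y|/√2) = 0.4142 ≤ 1 ⇒ ∈ W
candidate 6: n = (-1, 1, 1, -1) → π⊥ ≈ (-2.4142, -1.0000); max(|x|,|y|,|x±y|/√2) = 2.4142 > 1 ⇒ ∉ W
candidate 7: n = (0, 3, -3, -3) → π⊥ ≈ (-4.2426, +3.0000); max(|x|,|y|,|x±y|/√2) = 5.1213 > 1 ⇒ ∉ W
candidate 8: n = (1, 0, 1, 0) → π⊥ ≈ (+1.0000, -1.0000); max(|x|,|y|,|x±y|/√2) = 1.4142 > 1 ⇒ ∉ W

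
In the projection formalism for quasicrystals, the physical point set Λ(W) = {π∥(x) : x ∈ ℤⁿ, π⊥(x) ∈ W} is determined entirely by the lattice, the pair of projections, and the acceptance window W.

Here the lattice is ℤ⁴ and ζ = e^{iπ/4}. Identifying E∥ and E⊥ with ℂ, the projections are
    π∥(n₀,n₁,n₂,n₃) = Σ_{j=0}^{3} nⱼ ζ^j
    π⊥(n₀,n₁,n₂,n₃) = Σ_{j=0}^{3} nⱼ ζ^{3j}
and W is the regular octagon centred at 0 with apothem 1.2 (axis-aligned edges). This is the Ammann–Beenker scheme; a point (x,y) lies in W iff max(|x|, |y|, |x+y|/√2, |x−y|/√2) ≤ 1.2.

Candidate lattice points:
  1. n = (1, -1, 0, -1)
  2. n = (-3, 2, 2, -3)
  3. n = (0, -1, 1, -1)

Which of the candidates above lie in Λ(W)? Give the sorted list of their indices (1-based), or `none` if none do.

With ζ = e^{iπ/4} the internal vectors are ζ^0,ζ^3,ζ^6,ζ^9.
#1 (1, -1, 0, -1): internal (1.0000, -1.4142); octagon support 1.7071 vs apothem 1.2 → ∉ W
#2 (-3, 2, 2, -3): internal (-6.5355, -2.7071); octagon support 6.5355 vs apothem 1.2 → ∉ W
#3 (0, -1, 1, -1): internal (0.0000, -2.4142); octagon support 2.4142 vs apothem 1.2 → ∉ W

none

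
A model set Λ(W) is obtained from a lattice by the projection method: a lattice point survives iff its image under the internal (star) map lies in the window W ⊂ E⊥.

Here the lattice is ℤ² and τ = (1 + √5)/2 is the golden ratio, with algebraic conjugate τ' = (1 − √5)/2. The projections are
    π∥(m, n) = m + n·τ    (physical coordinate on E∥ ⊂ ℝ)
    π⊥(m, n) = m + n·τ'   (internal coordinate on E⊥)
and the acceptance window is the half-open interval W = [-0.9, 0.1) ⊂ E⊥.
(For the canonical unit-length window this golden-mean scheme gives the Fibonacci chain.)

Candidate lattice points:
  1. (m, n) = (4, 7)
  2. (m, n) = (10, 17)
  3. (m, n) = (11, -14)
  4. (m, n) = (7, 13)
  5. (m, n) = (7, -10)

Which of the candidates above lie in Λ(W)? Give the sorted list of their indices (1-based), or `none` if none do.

1, 2

Compute τ' = (1−√5)/2 = -0.6180, so π⊥(m,n) = m -0.6180·n.
#1 (4,7): internal coord 4 + (7)·τ' = -0.3262; -0.3262 ∈ [-0.9, 0.1) → IN Λ
#2 (10,17): internal coord 10 + (17)·τ' = -0.5066; -0.5066 ∈ [-0.9, 0.1) → IN Λ
#3 (11,-14): internal coord 11 + (-14)·τ' = +19.6525; +19.6525 ∉ [-0.9, 0.1) → out
#4 (7,13): internal coord 7 + (13)·τ' = -1.0344; -1.0344 ∉ [-0.9, 0.1) → out
#5 (7,-10): internal coord 7 + (-10)·τ' = +13.1803; +13.1803 ∉ [-0.9, 0.1) → out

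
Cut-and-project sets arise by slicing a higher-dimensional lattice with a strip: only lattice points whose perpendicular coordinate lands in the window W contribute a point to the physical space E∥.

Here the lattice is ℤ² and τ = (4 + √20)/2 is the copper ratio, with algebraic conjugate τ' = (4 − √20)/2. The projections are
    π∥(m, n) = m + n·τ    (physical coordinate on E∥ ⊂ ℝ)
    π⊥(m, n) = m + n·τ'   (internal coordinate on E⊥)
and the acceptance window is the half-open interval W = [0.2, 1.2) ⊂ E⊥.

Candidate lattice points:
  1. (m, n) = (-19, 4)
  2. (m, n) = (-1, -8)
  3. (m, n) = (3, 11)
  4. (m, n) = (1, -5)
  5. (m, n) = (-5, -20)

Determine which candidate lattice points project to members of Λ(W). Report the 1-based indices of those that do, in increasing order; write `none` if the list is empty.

2, 3

Numerically τ ≈ 4.23607 and τ' = −1/τ ≈ -0.23607.
candidate 1: (m,n)=(-19,4) → π∥ = -19+4·τ ≈ -2.05573, π⊥ = -19+4·τ' ≈ -19.94427 ∉ [0.2, 1.2) ⇒ out
candidate 2: (m,n)=(-1,-8) → π∥ = -1-8·τ ≈ -34.88854, π⊥ = -1-8·τ' ≈ 0.88854 ∈ [0.2, 1.2) ⇒ IN Λ
candidate 3: (m,n)=(3,11) → π∥ = 3+11·τ ≈ 49.59675, π⊥ = 3+11·τ' ≈ 0.40325 ∈ [0.2, 1.2) ⇒ IN Λ
candidate 4: (m,n)=(1,-5) → π∥ = 1-5·τ ≈ -20.18034, π⊥ = 1-5·τ' ≈ 2.18034 ∉ [0.2, 1.2) ⇒ out
candidate 5: (m,n)=(-5,-20) → π∥ = -5-20·τ ≈ -89.72136, π⊥ = -5-20·τ' ≈ -0.27864 ∉ [0.2, 1.2) ⇒ out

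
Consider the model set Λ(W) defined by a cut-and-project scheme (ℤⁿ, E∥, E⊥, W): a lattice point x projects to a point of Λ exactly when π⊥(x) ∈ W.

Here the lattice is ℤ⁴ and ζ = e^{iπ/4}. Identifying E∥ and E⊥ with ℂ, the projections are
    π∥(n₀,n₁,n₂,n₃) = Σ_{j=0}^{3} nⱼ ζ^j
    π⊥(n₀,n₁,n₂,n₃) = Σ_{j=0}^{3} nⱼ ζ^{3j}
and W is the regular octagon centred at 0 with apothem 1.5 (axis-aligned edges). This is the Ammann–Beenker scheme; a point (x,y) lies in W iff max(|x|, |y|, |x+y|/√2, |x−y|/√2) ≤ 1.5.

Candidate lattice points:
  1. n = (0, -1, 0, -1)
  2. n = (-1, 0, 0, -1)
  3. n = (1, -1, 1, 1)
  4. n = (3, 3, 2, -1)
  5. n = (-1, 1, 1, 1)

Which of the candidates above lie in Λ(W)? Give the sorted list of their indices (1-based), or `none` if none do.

Internal map: ζ^{3j} for j=0..3 gives (1,0), (−√2/2,√2/2), (0,−1), (√2/2,√2/2).
candidate 1: n = (0, -1, 0, -1) → π⊥ ≈ (+0.0000, -1.4142); max(|x|,|y|,|x±y|/√2) = 1.4142 ≤ 1.5 ⇒ ∈ W
candidate 2: n = (-1, 0, 0, -1) → π⊥ ≈ (-1.7071, -0.7071); max(|x|,|y|,|x±y|/√2) = 1.7071 > 1.5 ⇒ ∉ W
candidate 3: n = (1, -1, 1, 1) → π⊥ ≈ (+2.4142, -1.0000); max(|x|,|y|,|x±y|/√2) = 2.4142 > 1.5 ⇒ ∉ W
candidate 4: n = (3, 3, 2, -1) → π⊥ ≈ (+0.1716, -0.5858); max(|x|,|y|,|x±y|/√2) = 0.5858 ≤ 1.5 ⇒ ∈ W
candidate 5: n = (-1, 1, 1, 1) → π⊥ ≈ (-1.0000, +0.4142); max(|x|,|y|,|x±y|/√2) = 1.0000 ≤ 1.5 ⇒ ∈ W

1, 4, 5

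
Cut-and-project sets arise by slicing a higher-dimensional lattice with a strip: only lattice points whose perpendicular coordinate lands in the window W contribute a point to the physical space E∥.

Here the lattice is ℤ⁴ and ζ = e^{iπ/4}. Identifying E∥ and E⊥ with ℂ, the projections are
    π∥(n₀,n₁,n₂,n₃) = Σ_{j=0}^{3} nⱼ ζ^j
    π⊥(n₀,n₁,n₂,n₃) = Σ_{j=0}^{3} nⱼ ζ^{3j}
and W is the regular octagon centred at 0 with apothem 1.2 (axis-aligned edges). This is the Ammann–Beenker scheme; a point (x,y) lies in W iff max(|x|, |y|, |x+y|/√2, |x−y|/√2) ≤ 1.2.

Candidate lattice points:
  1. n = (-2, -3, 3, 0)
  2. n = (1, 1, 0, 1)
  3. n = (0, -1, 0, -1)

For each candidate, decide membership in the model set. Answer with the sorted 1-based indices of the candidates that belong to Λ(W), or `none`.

Internal map: ζ^{3j} for j=0..3 gives (1,0), (−√2/2,√2/2), (0,−1), (√2/2,√2/2).
#1 (-2, -3, 3, 0): internal (0.121320, -5.121320); octagon support 5.121320 vs apothem 1.2 → ∉ W
#2 (1, 1, 0, 1): internal (1.000000, 1.414214); octagon support 1.707107 vs apothem 1.2 → ∉ W
#3 (0, -1, 0, -1): internal (0.000000, -1.414214); octagon support 1.414214 vs apothem 1.2 → ∉ W

none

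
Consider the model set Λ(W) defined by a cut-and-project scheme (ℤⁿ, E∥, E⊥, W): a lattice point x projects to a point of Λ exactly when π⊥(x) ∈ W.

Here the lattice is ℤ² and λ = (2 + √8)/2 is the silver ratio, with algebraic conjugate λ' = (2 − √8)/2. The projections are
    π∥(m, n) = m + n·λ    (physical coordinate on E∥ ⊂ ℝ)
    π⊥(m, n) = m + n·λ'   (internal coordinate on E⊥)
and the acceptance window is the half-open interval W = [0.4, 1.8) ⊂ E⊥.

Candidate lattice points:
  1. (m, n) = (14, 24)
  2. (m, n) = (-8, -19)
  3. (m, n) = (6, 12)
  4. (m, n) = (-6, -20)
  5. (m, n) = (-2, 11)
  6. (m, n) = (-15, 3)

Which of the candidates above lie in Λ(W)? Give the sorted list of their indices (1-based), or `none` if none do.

Compute λ' = (2−√8)/2 = -0.4142, so π⊥(m,n) = m -0.4142·n.
#1 (14,24): internal coord 14 + (24)·λ' = +4.0589; +4.0589 ∉ [0.4, 1.8) → out
#2 (-8,-19): internal coord -8 + (-19)·λ' = -0.1299; -0.1299 ∉ [0.4, 1.8) → out
#3 (6,12): internal coord 6 + (12)·λ' = +1.0294; +1.0294 ∈ [0.4, 1.8) → IN Λ
#4 (-6,-20): internal coord -6 + (-20)·λ' = +2.2843; +2.2843 ∉ [0.4, 1.8) → out
#5 (-2,11): internal coord -2 + (11)·λ' = -6.5563; -6.5563 ∉ [0.4, 1.8) → out
#6 (-15,3): internal coord -15 + (3)·λ' = -16.2426; -16.2426 ∉ [0.4, 1.8) → out

3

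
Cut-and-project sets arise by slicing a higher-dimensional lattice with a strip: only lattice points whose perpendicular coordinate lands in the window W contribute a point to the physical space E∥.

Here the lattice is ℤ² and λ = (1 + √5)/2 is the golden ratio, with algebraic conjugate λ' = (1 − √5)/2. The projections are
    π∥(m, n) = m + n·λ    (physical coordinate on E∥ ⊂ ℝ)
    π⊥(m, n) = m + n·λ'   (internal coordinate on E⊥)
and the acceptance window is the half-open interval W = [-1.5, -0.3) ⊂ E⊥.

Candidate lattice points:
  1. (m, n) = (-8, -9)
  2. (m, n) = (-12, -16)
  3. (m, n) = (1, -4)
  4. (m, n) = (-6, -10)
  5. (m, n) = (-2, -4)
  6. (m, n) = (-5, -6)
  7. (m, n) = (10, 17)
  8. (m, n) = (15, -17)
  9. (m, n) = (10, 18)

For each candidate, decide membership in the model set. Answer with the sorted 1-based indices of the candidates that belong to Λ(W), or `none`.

λ' = (1−√5)/2 ≈ -0.61803.
[1] lift (-8,-9): star map gives -2.43769; window check -1.5 ≤ -2.43769 < -0.3 is false → out
[2] lift (-12,-16): star map gives -2.11146; window check -1.5 ≤ -2.11146 < -0.3 is false → out
[3] lift (1,-4): star map gives 3.47214; window check -1.5 ≤ 3.47214 < -0.3 is false → out
[4] lift (-6,-10): star map gives 0.18034; window check -1.5 ≤ 0.18034 < -0.3 is false → out
[5] lift (-2,-4): star map gives 0.47214; window check -1.5 ≤ 0.47214 < -0.3 is false → out
[6] lift (-5,-6): star map gives -1.29180; window check -1.5 ≤ -1.29180 < -0.3 is true → IN Λ
[7] lift (10,17): star map gives -0.50658; window check -1.5 ≤ -0.50658 < -0.3 is true → IN Λ
[8] lift (15,-17): star map gives 25.50658; window check -1.5 ≤ 25.50658 < -0.3 is false → out
[9] lift (10,18): star map gives -1.12461; window check -1.5 ≤ -1.12461 < -0.3 is true → IN Λ

6, 7, 9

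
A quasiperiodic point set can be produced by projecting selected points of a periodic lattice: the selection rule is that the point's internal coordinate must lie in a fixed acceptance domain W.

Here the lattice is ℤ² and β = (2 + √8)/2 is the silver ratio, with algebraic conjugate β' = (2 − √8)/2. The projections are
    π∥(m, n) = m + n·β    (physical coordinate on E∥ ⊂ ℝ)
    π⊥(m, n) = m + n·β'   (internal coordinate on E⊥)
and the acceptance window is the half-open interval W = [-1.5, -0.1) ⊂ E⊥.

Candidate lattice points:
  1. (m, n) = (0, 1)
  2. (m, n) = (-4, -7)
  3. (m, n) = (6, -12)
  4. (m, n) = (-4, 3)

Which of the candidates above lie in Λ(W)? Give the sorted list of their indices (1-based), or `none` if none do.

Numerically β ≈ 2.414214 and β' = −1/β ≈ -0.414214.
#1 (0,1): internal coord 0 + (1)·β' = -0.414214; -0.414214 ∈ [-1.5, -0.1) → IN Λ
#2 (-4,-7): internal coord -4 + (-7)·β' = -1.100505; -1.100505 ∈ [-1.5, -0.1) → IN Λ
#3 (6,-12): internal coord 6 + (-12)·β' = +10.970563; +10.970563 ∉ [-1.5, -0.1) → out
#4 (-4,3): internal coord -4 + (3)·β' = -5.242641; -5.242641 ∉ [-1.5, -0.1) → out

1, 2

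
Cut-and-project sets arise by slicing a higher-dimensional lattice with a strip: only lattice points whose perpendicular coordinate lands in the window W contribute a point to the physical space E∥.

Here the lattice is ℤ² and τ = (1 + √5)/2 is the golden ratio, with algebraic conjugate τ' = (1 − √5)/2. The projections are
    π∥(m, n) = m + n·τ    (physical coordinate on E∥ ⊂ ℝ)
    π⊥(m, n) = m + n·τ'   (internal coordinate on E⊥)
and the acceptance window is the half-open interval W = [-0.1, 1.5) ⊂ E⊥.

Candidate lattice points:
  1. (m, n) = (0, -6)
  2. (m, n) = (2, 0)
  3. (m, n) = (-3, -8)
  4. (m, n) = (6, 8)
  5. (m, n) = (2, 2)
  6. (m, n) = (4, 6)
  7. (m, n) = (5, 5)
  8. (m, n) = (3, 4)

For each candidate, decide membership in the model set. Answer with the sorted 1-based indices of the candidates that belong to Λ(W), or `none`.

τ' = (1−√5)/2 ≈ -0.618034.
#1 (0,-6): internal coord 0 + (-6)·τ' = +3.708204; +3.708204 ∉ [-0.1, 1.5) → out
#2 (2,0): internal coord 2 + (0)·τ' = +2.000000; +2.000000 ∉ [-0.1, 1.5) → out
#3 (-3,-8): internal coord -3 + (-8)·τ' = +1.944272; +1.944272 ∉ [-0.1, 1.5) → out
#4 (6,8): internal coord 6 + (8)·τ' = +1.055728; +1.055728 ∈ [-0.1, 1.5) → IN Λ
#5 (2,2): internal coord 2 + (2)·τ' = +0.763932; +0.763932 ∈ [-0.1, 1.5) → IN Λ
#6 (4,6): internal coord 4 + (6)·τ' = +0.291796; +0.291796 ∈ [-0.1, 1.5) → IN Λ
#7 (5,5): internal coord 5 + (5)·τ' = +1.909830; +1.909830 ∉ [-0.1, 1.5) → out
#8 (3,4): internal coord 3 + (4)·τ' = +0.527864; +0.527864 ∈ [-0.1, 1.5) → IN Λ

4, 5, 6, 8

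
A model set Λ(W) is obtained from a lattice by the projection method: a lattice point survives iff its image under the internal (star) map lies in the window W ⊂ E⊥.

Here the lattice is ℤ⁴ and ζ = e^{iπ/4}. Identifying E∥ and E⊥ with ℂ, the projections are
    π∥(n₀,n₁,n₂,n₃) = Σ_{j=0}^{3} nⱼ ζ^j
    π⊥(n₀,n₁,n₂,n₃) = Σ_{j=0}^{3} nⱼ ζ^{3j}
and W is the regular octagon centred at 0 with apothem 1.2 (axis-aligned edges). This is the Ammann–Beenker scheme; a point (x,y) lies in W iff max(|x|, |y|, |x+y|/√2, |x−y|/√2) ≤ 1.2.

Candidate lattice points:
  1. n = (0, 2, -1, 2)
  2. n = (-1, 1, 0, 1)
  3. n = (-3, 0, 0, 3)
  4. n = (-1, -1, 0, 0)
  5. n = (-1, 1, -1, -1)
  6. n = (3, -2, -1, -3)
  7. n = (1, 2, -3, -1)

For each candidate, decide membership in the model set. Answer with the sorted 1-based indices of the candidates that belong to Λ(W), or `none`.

4

π⊥(n) = n₀ + n₁ζ³ + n₂ζ⁶ + n₃ζ⁹ where ζ = e^{iπ/4}.
candidate 1: n = (0, 2, -1, 2) → π⊥ ≈ (+0.000000, +3.828427); max(|x|,|y|,|x±y|/√2) = 3.828427 > 1.2 ⇒ ∉ W
candidate 2: n = (-1, 1, 0, 1) → π⊥ ≈ (-1.000000, +1.414214); max(|x|,|y|,|x±y|/√2) = 1.707107 > 1.2 ⇒ ∉ W
candidate 3: n = (-3, 0, 0, 3) → π⊥ ≈ (-0.878680, +2.121320); max(|x|,|y|,|x±y|/√2) = 2.121320 > 1.2 ⇒ ∉ W
candidate 4: n = (-1, -1, 0, 0) → π⊥ ≈ (-0.292893, -0.707107); max(|x|,|y|,|x±y|/√2) = 0.707107 ≤ 1.2 ⇒ ∈ W
candidate 5: n = (-1, 1, -1, -1) → π⊥ ≈ (-2.414214, +1.000000); max(|x|,|y|,|x±y|/√2) = 2.414214 > 1.2 ⇒ ∉ W
candidate 6: n = (3, -2, -1, -3) → π⊥ ≈ (+2.292893, -2.535534); max(|x|,|y|,|x±y|/√2) = 3.414214 > 1.2 ⇒ ∉ W
candidate 7: n = (1, 2, -3, -1) → π⊥ ≈ (-1.121320, +3.707107); max(|x|,|y|,|x±y|/√2) = 3.707107 > 1.2 ⇒ ∉ W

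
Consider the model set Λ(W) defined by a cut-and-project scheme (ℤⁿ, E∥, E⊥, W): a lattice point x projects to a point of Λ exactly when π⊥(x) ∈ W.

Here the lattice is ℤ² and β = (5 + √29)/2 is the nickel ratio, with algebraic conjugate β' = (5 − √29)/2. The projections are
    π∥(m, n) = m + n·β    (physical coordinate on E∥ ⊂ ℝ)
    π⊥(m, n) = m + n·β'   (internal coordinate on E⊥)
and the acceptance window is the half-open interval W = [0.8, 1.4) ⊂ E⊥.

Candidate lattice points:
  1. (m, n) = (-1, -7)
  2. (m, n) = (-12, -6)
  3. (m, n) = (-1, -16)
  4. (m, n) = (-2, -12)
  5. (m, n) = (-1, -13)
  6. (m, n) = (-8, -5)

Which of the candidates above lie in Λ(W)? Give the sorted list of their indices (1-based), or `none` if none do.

none

Numerically β ≈ 5.192582 and β' = −1/β ≈ -0.192582.
candidate 1: (m,n)=(-1,-7) → π∥ = -1-7·β ≈ -37.348077, π⊥ = -1-7·β' ≈ 0.348077 ∉ [0.8, 1.4) ⇒ out
candidate 2: (m,n)=(-12,-6) → π∥ = -12-6·β ≈ -43.155494, π⊥ = -12-6·β' ≈ -10.844506 ∉ [0.8, 1.4) ⇒ out
candidate 3: (m,n)=(-1,-16) → π∥ = -1-16·β ≈ -84.081318, π⊥ = -1-16·β' ≈ 2.081318 ∉ [0.8, 1.4) ⇒ out
candidate 4: (m,n)=(-2,-12) → π∥ = -2-12·β ≈ -64.310989, π⊥ = -2-12·β' ≈ 0.310989 ∉ [0.8, 1.4) ⇒ out
candidate 5: (m,n)=(-1,-13) → π∥ = -1-13·β ≈ -68.503571, π⊥ = -1-13·β' ≈ 1.503571 ∉ [0.8, 1.4) ⇒ out
candidate 6: (m,n)=(-8,-5) → π∥ = -8-5·β ≈ -33.962912, π⊥ = -8-5·β' ≈ -7.037088 ∉ [0.8, 1.4) ⇒ out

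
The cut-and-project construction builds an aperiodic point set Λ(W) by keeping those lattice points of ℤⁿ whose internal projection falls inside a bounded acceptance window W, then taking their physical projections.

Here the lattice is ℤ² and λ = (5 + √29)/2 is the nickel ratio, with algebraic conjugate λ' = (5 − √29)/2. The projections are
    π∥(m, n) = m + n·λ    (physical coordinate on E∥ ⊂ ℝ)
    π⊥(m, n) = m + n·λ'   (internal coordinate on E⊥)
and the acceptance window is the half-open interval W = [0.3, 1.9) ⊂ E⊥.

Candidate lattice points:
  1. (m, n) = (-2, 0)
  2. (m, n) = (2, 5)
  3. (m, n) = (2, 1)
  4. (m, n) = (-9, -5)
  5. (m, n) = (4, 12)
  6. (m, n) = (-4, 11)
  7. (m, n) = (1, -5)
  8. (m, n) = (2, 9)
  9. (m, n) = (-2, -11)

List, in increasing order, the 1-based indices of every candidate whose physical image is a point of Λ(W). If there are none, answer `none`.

Compute λ' = (5−√29)/2 = -0.1926, so π⊥(m,n) = m -0.1926·n.
#1 (-2,0): internal coord -2 + (0)·λ' = -2.0000; -2.0000 ∉ [0.3, 1.9) → out
#2 (2,5): internal coord 2 + (5)·λ' = +1.0371; +1.0371 ∈ [0.3, 1.9) → IN Λ
#3 (2,1): internal coord 2 + (1)·λ' = +1.8074; +1.8074 ∈ [0.3, 1.9) → IN Λ
#4 (-9,-5): internal coord -9 + (-5)·λ' = -8.0371; -8.0371 ∉ [0.3, 1.9) → out
#5 (4,12): internal coord 4 + (12)·λ' = +1.6890; +1.6890 ∈ [0.3, 1.9) → IN Λ
#6 (-4,11): internal coord -4 + (11)·λ' = -6.1184; -6.1184 ∉ [0.3, 1.9) → out
#7 (1,-5): internal coord 1 + (-5)·λ' = +1.9629; +1.9629 ∉ [0.3, 1.9) → out
#8 (2,9): internal coord 2 + (9)·λ' = +0.2668; +0.2668 ∉ [0.3, 1.9) → out
#9 (-2,-11): internal coord -2 + (-11)·λ' = +0.1184; +0.1184 ∉ [0.3, 1.9) → out

2, 3, 5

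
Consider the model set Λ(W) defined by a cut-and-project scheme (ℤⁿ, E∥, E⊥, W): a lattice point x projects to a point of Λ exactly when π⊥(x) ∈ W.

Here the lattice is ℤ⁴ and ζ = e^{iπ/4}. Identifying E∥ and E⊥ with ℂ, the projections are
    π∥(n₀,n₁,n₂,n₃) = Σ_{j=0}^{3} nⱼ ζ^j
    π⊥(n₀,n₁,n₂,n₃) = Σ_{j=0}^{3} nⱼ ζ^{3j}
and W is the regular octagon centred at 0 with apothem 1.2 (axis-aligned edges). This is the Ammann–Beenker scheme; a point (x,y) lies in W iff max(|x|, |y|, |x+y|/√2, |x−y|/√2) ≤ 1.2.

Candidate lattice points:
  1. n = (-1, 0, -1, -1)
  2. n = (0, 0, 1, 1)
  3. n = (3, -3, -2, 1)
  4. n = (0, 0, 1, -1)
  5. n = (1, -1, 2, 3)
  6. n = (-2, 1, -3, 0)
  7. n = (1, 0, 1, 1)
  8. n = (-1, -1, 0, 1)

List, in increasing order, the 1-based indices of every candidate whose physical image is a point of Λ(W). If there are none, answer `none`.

With ζ = e^{iπ/4} the internal vectors are ζ^0,ζ^3,ζ^6,ζ^9.
candidate 1: n = (-1, 0, -1, -1) → π⊥ ≈ (-1.70711, +0.29289); max(|x|,|y|,|x±y|/√2) = 1.70711 > 1.2 ⇒ ∉ W
candidate 2: n = (0, 0, 1, 1) → π⊥ ≈ (+0.70711, -0.29289); max(|x|,|y|,|x±y|/√2) = 0.70711 ≤ 1.2 ⇒ ∈ W
candidate 3: n = (3, -3, -2, 1) → π⊥ ≈ (+5.82843, +0.58579); max(|x|,|y|,|x±y|/√2) = 5.82843 > 1.2 ⇒ ∉ W
candidate 4: n = (0, 0, 1, -1) → π⊥ ≈ (-0.70711, -1.70711); max(|x|,|y|,|x±y|/√2) = 1.70711 > 1.2 ⇒ ∉ W
candidate 5: n = (1, -1, 2, 3) → π⊥ ≈ (+3.82843, -0.58579); max(|x|,|y|,|x±y|/√2) = 3.82843 > 1.2 ⇒ ∉ W
candidate 6: n = (-2, 1, -3, 0) → π⊥ ≈ (-2.70711, +3.70711); max(|x|,|y|,|x±y|/√2) = 4.53553 > 1.2 ⇒ ∉ W
candidate 7: n = (1, 0, 1, 1) → π⊥ ≈ (+1.70711, -0.29289); max(|x|,|y|,|x±y|/√2) = 1.70711 > 1.2 ⇒ ∉ W
candidate 8: n = (-1, -1, 0, 1) → π⊥ ≈ (+0.41421, +0.00000); max(|x|,|y|,|x±y|/√2) = 0.41421 ≤ 1.2 ⇒ ∈ W

2, 8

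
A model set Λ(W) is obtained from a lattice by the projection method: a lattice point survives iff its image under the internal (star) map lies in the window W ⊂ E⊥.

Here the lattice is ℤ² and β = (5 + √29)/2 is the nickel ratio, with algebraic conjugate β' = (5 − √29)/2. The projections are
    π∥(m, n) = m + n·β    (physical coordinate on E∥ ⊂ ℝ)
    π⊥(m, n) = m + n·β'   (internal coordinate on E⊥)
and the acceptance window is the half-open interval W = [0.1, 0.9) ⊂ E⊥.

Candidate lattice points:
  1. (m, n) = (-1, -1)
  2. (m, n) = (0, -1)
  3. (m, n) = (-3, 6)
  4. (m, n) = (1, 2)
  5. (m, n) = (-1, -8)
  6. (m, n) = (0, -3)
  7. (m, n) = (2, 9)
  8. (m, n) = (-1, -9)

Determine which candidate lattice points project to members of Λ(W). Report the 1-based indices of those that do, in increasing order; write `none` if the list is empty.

2, 4, 5, 6, 7, 8

β' = (5−√29)/2 ≈ -0.19258.
[1] lift (-1,-1): star map gives -0.80742; window check 0.1 ≤ -0.80742 < 0.9 is false → out
[2] lift (0,-1): star map gives 0.19258; window check 0.1 ≤ 0.19258 < 0.9 is true → IN Λ
[3] lift (-3,6): star map gives -4.15549; window check 0.1 ≤ -4.15549 < 0.9 is false → out
[4] lift (1,2): star map gives 0.61484; window check 0.1 ≤ 0.61484 < 0.9 is true → IN Λ
[5] lift (-1,-8): star map gives 0.54066; window check 0.1 ≤ 0.54066 < 0.9 is true → IN Λ
[6] lift (0,-3): star map gives 0.57775; window check 0.1 ≤ 0.57775 < 0.9 is true → IN Λ
[7] lift (2,9): star map gives 0.26676; window check 0.1 ≤ 0.26676 < 0.9 is true → IN Λ
[8] lift (-1,-9): star map gives 0.73324; window check 0.1 ≤ 0.73324 < 0.9 is true → IN Λ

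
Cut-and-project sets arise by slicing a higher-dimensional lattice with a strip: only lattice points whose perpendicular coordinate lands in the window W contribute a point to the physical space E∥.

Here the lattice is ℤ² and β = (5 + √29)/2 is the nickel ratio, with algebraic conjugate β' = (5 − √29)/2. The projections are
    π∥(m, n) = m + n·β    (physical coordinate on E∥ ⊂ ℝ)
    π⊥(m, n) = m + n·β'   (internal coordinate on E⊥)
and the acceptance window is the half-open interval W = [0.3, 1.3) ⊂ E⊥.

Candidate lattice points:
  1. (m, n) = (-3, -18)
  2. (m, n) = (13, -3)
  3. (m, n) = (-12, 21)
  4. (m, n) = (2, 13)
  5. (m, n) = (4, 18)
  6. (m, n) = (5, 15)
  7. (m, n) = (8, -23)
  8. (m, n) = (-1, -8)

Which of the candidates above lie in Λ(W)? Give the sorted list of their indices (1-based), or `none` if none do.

1, 5, 8

β' = (5−√29)/2 ≈ -0.19258.
#1 (-3,-18): internal coord -3 + (-18)·β' = +0.46648; +0.46648 ∈ [0.3, 1.3) → IN Λ
#2 (13,-3): internal coord 13 + (-3)·β' = +13.57775; +13.57775 ∉ [0.3, 1.3) → out
#3 (-12,21): internal coord -12 + (21)·β' = -16.04423; -16.04423 ∉ [0.3, 1.3) → out
#4 (2,13): internal coord 2 + (13)·β' = -0.50357; -0.50357 ∉ [0.3, 1.3) → out
#5 (4,18): internal coord 4 + (18)·β' = +0.53352; +0.53352 ∈ [0.3, 1.3) → IN Λ
#6 (5,15): internal coord 5 + (15)·β' = +2.11126; +2.11126 ∉ [0.3, 1.3) → out
#7 (8,-23): internal coord 8 + (-23)·β' = +12.42940; +12.42940 ∉ [0.3, 1.3) → out
#8 (-1,-8): internal coord -1 + (-8)·β' = +0.54066; +0.54066 ∈ [0.3, 1.3) → IN Λ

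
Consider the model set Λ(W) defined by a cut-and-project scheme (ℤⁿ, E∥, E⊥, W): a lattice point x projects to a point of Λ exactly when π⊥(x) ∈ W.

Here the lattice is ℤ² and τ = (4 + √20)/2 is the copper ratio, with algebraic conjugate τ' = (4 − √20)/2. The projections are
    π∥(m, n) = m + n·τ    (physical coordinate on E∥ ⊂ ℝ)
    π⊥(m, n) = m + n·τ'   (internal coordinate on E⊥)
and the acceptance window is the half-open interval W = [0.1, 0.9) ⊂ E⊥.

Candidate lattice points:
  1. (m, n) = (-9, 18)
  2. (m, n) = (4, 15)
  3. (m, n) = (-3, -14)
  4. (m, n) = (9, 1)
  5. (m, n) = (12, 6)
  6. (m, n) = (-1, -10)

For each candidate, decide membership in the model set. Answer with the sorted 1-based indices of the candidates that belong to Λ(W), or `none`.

Numerically τ ≈ 4.236068 and τ' = −1/τ ≈ -0.236068.
[1] lift (-9,18): star map gives -13.249224; window check 0.1 ≤ -13.249224 < 0.9 is false → out
[2] lift (4,15): star map gives 0.458980; window check 0.1 ≤ 0.458980 < 0.9 is true → IN Λ
[3] lift (-3,-14): star map gives 0.304952; window check 0.1 ≤ 0.304952 < 0.9 is true → IN Λ
[4] lift (9,1): star map gives 8.763932; window check 0.1 ≤ 8.763932 < 0.9 is false → out
[5] lift (12,6): star map gives 10.583592; window check 0.1 ≤ 10.583592 < 0.9 is false → out
[6] lift (-1,-10): star map gives 1.360680; window check 0.1 ≤ 1.360680 < 0.9 is false → out

2, 3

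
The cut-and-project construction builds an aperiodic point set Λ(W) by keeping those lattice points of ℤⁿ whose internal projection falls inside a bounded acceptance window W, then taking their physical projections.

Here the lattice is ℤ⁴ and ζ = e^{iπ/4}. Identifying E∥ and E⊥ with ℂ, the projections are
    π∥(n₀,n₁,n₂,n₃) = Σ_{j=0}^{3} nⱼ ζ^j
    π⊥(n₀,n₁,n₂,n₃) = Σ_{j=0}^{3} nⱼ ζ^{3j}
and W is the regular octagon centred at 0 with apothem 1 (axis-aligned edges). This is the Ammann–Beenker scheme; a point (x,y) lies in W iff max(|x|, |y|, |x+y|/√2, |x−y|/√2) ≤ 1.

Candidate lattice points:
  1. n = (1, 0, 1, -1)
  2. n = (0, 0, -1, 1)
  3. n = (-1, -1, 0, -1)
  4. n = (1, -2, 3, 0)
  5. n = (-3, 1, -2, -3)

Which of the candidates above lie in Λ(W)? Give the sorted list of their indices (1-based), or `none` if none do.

none

π⊥(n) = n₀ + n₁ζ³ + n₂ζ⁶ + n₃ζ⁹ where ζ = e^{iπ/4}.
#1 (1, 0, 1, -1): internal (0.2929, -1.7071); octagon support 1.7071 vs apothem 1 → ∉ W
#2 (0, 0, -1, 1): internal (0.7071, 1.7071); octagon support 1.7071 vs apothem 1 → ∉ W
#3 (-1, -1, 0, -1): internal (-1.0000, -1.4142); octagon support 1.7071 vs apothem 1 → ∉ W
#4 (1, -2, 3, 0): internal (2.4142, -4.4142); octagon support 4.8284 vs apothem 1 → ∉ W
#5 (-3, 1, -2, -3): internal (-5.8284, 0.5858); octagon support 5.8284 vs apothem 1 → ∉ W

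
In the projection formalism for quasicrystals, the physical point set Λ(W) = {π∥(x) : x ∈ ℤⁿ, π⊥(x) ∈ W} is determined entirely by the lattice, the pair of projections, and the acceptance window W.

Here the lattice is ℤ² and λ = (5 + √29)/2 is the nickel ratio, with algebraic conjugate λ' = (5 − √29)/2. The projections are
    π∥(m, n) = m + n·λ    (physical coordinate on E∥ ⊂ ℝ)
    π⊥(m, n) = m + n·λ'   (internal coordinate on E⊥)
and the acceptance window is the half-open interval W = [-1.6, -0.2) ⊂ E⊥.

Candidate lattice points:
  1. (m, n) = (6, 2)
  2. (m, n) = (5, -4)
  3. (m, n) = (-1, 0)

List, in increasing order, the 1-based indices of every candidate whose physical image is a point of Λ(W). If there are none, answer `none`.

3

λ' = (5−√29)/2 ≈ -0.19258.
candidate 1: (m,n)=(6,2) → π∥ = 6+2·λ ≈ 16.38516, π⊥ = 6+2·λ' ≈ 5.61484 ∉ [-1.6, -0.2) ⇒ out
candidate 2: (m,n)=(5,-4) → π∥ = 5-4·λ ≈ -15.77033, π⊥ = 5-4·λ' ≈ 5.77033 ∉ [-1.6, -0.2) ⇒ out
candidate 3: (m,n)=(-1,0) → π∥ = -1+0·λ ≈ -1.00000, π⊥ = -1+0·λ' ≈ -1.00000 ∈ [-1.6, -0.2) ⇒ IN Λ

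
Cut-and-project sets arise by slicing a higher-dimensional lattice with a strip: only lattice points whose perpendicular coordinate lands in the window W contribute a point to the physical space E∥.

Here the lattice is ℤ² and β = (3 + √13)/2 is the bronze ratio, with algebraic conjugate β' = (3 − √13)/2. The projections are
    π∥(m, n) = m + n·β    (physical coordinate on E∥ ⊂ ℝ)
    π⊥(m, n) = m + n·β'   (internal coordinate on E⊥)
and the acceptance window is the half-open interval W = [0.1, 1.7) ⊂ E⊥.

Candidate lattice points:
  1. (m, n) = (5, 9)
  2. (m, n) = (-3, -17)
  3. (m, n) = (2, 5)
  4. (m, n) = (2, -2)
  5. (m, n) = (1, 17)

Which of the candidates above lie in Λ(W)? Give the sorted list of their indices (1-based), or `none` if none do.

Compute β' = (3−√13)/2 = -0.30278, so π⊥(m,n) = m -0.30278·n.
[1] lift (5,9): star map gives 2.27502; window check 0.1 ≤ 2.27502 < 1.7 is false → out
[2] lift (-3,-17): star map gives 2.14719; window check 0.1 ≤ 2.14719 < 1.7 is false → out
[3] lift (2,5): star map gives 0.48612; window check 0.1 ≤ 0.48612 < 1.7 is true → IN Λ
[4] lift (2,-2): star map gives 2.60555; window check 0.1 ≤ 2.60555 < 1.7 is false → out
[5] lift (1,17): star map gives -4.14719; window check 0.1 ≤ -4.14719 < 1.7 is false → out

3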